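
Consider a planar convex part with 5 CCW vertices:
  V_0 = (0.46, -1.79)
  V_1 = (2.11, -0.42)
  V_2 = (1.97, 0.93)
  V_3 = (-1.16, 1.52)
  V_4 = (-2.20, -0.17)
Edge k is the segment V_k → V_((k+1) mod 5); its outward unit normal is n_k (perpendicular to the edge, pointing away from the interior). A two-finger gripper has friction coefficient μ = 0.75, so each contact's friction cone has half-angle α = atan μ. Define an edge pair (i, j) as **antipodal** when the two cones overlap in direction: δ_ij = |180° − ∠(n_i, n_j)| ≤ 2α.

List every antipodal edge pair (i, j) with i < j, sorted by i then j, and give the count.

count = 5; pairs: (0,2), (0,3), (1,3), (1,4), (2,4)

α = atan 0.75 = 36.87°;  2α = 73.74°
n_0 = (+0.6388, -0.7694)
n_1 = (+0.9947, +0.1032)
n_2 = (+0.1852, +0.9827)
n_3 = (-0.8517, +0.5241)
n_4 = (-0.5202, -0.8541)
  (0,1): δ = 123.78°  ·
  (0,2): δ = 50.38°  ✓
  (0,3): δ = 18.69°  ✓
  (0,4): δ = 108.95°  ·
  (1,2): δ = 106.60°  ·
  (1,3): δ = 37.53°  ✓
  (1,4): δ = 52.74°  ✓
  (2,3): δ = 110.93°  ·
  (2,4): δ = 20.67°  ✓
  (3,4): δ = 89.73°  ·
antipodal pairs: 5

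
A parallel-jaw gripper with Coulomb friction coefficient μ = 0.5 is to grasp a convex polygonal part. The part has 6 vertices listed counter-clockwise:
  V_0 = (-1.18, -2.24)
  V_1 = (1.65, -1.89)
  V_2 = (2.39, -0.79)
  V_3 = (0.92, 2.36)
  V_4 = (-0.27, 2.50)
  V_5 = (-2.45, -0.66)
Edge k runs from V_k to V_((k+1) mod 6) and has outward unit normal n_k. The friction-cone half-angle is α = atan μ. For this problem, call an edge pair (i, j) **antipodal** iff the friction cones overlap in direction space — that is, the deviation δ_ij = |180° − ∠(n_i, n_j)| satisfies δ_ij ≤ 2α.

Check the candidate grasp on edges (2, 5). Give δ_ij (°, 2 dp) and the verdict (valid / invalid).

δ = 13.78°, valid

α = atan 0.5 = 26.57°;  2α = 53.13°
edge 2: e_2 = (-1.47, +3.15);  n_2 = (+0.9062, +0.4229)
edge 5: e_5 = (+1.27, -1.58);  n_5 = (-0.7794, -0.6265)
∠(n_2, n_5) = 166.22°
δ = |180° − 166.22°| = 13.78°
13.78° ≤ 2α = 53.13°  →  valid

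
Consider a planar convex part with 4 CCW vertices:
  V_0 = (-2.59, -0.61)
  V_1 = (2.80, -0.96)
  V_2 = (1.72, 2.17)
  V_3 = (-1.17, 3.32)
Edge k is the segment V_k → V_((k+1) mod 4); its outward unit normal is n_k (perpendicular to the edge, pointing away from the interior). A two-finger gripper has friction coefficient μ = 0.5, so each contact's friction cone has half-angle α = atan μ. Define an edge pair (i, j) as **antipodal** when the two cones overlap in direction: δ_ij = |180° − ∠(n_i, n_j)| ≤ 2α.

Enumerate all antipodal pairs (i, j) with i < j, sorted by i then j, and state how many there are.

count = 2; pairs: (0,2), (1,3)

α = atan 0.5 = 26.57°;  2α = 53.13°
n_0 = (-0.0648, -0.9979)
n_1 = (+0.9453, +0.3262)
n_2 = (+0.3697, +0.9291)
n_3 = (-0.9405, +0.3398)
  (0,1): δ = 67.25°  ·
  (0,2): δ = 17.98°  ✓
  (0,3): δ = 73.85°  ·
  (1,2): δ = 130.74°  ·
  (1,3): δ = 38.90°  ✓
  (2,3): δ = 88.17°  ·
antipodal pairs: 2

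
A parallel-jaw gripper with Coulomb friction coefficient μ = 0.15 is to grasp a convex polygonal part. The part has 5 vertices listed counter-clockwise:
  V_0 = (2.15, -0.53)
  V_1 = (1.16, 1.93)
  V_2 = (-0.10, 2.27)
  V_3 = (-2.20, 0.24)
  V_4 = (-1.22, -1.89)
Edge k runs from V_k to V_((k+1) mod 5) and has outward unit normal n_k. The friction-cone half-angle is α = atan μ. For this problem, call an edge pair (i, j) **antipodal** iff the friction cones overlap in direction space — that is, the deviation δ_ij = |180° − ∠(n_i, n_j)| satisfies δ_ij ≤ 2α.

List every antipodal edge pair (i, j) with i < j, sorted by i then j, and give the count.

α = atan 0.15 = 8.53°;  2α = 17.06°
n_0 = (+0.9277, +0.3733)
n_1 = (+0.2605, +0.9655)
n_2 = (-0.6950, +0.7190)
n_3 = (-0.9085, -0.4180)
n_4 = (+0.3742, -0.9273)
  (0,1): δ = 127.02°  ·
  (0,2): δ = 67.89°  ·
  (0,3): δ = 2.79°  ✓
  (0,4): δ = 90.06°  ·
  (1,2): δ = 120.87°  ·
  (1,3): δ = 50.19°  ·
  (1,4): δ = 37.08°  ·
  (2,3): δ = 109.32°  ·
  (2,4): δ = 22.05°  ·
  (3,4): δ = 92.73°  ·
antipodal pairs: 1

count = 1; pairs: (0,3)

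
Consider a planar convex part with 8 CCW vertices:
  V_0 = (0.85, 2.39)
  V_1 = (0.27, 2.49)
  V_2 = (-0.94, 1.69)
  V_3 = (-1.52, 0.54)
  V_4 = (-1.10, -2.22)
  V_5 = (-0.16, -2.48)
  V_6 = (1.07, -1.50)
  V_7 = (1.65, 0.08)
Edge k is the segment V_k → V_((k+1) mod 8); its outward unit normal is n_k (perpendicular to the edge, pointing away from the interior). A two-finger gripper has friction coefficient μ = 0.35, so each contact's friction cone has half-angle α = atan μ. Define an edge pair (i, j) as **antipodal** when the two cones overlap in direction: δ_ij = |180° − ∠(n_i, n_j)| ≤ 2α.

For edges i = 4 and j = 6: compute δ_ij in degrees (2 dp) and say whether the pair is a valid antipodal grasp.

α = atan 0.35 = 19.29°;  2α = 38.58°
edge 4: e_4 = (+0.94, -0.26);  n_4 = (-0.2666, -0.9638)
edge 6: e_6 = (+0.58, +1.58);  n_6 = (+0.9387, -0.3446)
∠(n_4, n_6) = 85.30°
δ = |180° − 85.30°| = 94.70°
94.70° > 2α = 38.58°  →  invalid

δ = 94.70°, invalid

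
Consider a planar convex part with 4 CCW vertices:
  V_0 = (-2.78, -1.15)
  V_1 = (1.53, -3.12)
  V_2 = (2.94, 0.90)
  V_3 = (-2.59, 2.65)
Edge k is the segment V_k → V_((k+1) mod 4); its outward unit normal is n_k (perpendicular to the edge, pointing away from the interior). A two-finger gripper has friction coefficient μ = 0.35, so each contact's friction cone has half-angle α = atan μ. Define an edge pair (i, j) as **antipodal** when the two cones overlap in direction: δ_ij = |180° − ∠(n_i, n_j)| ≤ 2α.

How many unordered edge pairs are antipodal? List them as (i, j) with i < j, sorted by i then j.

count = 2; pairs: (0,2), (1,3)

α = atan 0.35 = 19.29°;  2α = 38.58°
n_0 = (-0.4157, -0.9095)
n_1 = (+0.9436, -0.3310)
n_2 = (+0.3017, +0.9534)
n_3 = (-0.9988, +0.0499)
  (0,1): δ = 84.76°  ·
  (0,2): δ = 7.00°  ✓
  (0,3): δ = 111.70°  ·
  (1,2): δ = 88.23°  ·
  (1,3): δ = 16.47°  ✓
  (2,3): δ = 75.30°  ·
antipodal pairs: 2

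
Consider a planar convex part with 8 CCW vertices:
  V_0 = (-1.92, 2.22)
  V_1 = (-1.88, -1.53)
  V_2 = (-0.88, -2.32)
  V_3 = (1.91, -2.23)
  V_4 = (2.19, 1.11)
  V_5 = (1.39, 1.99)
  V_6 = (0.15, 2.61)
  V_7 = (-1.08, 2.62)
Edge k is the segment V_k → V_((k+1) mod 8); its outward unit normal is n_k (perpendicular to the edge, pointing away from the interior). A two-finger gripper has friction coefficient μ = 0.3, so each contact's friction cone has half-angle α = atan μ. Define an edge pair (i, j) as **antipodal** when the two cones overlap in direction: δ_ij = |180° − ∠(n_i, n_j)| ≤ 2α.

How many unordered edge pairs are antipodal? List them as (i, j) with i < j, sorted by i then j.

count = 6; pairs: (0,3), (1,4), (1,5), (2,5), (2,6), (2,7)

α = atan 0.3 = 16.70°;  2α = 33.40°
n_0 = (-0.9999, -0.0107)
n_1 = (-0.6199, -0.7847)
n_2 = (+0.0322, -0.9995)
n_3 = (+0.9965, -0.0835)
n_4 = (+0.7399, +0.6727)
n_5 = (+0.4472, +0.8944)
n_6 = (+0.0081, +1.0000)
n_7 = (-0.4299, +0.9029)
  (0,1): δ = 128.92°  ·
  (0,2): δ = 88.76°  ·
  (0,3): δ = 5.40°  ✓
  (0,4): δ = 41.66°  ·
  (0,5): δ = 62.82°  ·
  (0,6): δ = 88.92°  ·
  (0,7): δ = 114.85°  ·
  (1,2): δ = 139.84°  ·
  (1,3): δ = 56.48°  ·
  (1,4): δ = 9.42°  ✓
  (1,5): δ = 11.74°  ✓
  (1,6): δ = 37.84°  ·
  (1,7): δ = 63.77°  ·
  (2,3): δ = 96.64°  ·
  (2,4): δ = 49.57°  ·
  (2,5): δ = 28.41°  ✓
  (2,6): δ = 2.31°  ✓
  (2,7): δ = 23.62°  ✓
  (3,4): δ = 132.93°  ·
  (3,5): δ = 111.77°  ·
  (3,6): δ = 85.67°  ·
  (3,7): δ = 59.74°  ·
  (4,5): δ = 158.84°  ·
  (4,6): δ = 132.74°  ·
  (4,7): δ = 106.81°  ·
  (5,6): δ = 153.90°  ·
  (5,7): δ = 127.97°  ·
  (6,7): δ = 154.07°  ·
antipodal pairs: 6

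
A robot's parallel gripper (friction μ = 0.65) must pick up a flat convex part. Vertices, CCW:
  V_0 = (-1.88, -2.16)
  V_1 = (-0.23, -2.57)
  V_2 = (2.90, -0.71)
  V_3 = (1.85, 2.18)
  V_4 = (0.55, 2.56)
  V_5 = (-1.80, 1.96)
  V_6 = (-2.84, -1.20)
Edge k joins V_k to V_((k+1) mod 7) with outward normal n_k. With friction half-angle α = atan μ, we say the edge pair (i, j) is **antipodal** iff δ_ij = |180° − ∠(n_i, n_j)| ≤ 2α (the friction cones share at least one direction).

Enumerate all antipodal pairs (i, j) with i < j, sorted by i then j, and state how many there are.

α = atan 0.65 = 33.02°;  2α = 66.05°
n_0 = (-0.2412, -0.9705)
n_1 = (+0.5109, -0.8597)
n_2 = (+0.9399, +0.3415)
n_3 = (+0.2806, +0.9598)
n_4 = (-0.2474, +0.9689)
n_5 = (-0.9499, +0.3126)
n_6 = (-0.7071, -0.7071)
  (0,1): δ = 135.32°  ·
  (0,2): δ = 56.08°  ✓
  (0,3): δ = 2.34°  ✓
  (0,4): δ = 28.28°  ✓
  (0,5): δ = 85.74°  ·
  (0,6): δ = 148.95°  ·
  (1,2): δ = 100.75°  ·
  (1,3): δ = 47.01°  ✓
  (1,4): δ = 16.40°  ✓
  (1,5): δ = 41.06°  ✓
  (1,6): δ = 104.28°  ·
  (2,3): δ = 126.26°  ·
  (2,4): δ = 95.64°  ·
  (2,5): δ = 38.18°  ✓
  (2,6): δ = 25.03°  ✓
  (3,4): δ = 149.38°  ·
  (3,5): δ = 91.92°  ·
  (3,6): δ = 28.71°  ✓
  (4,5): δ = 122.54°  ·
  (4,6): δ = 59.32°  ✓
  (5,6): δ = 116.78°  ·
antipodal pairs: 10

count = 10; pairs: (0,2), (0,3), (0,4), (1,3), (1,4), (1,5), (2,5), (2,6), (3,6), (4,6)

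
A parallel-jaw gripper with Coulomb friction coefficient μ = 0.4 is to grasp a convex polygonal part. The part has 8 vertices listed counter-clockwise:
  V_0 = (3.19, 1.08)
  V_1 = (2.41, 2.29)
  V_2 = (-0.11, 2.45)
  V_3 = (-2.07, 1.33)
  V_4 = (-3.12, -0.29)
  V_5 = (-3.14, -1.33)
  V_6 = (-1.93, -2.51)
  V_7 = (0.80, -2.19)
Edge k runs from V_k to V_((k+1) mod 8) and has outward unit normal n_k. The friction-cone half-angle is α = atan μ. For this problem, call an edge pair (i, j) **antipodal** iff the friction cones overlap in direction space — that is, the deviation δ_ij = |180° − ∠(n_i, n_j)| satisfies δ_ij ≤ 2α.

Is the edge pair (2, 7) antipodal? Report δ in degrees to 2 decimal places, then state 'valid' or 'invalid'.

δ = 24.09°, valid

α = atan 0.4 = 21.80°;  2α = 43.60°
edge 2: e_2 = (-1.96, -1.12);  n_2 = (-0.4961, +0.8682)
edge 7: e_7 = (+2.39, +3.27);  n_7 = (+0.8073, -0.5901)
∠(n_2, n_7) = 155.91°
δ = |180° − 155.91°| = 24.09°
24.09° ≤ 2α = 43.60°  →  valid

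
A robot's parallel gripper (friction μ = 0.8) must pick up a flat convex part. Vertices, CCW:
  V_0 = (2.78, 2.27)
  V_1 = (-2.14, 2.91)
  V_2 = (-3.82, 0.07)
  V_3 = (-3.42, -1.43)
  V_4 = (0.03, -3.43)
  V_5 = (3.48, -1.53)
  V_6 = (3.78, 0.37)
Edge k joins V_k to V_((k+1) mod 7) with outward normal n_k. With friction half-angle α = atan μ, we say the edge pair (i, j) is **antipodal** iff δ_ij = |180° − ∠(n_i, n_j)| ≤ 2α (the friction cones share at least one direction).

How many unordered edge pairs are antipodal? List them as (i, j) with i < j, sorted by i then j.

α = atan 0.8 = 38.66°;  2α = 77.32°
n_0 = (+0.1290, +0.9916)
n_1 = (-0.8607, +0.5091)
n_2 = (-0.9662, -0.2577)
n_3 = (-0.5015, -0.8651)
n_4 = (+0.4824, -0.8759)
n_5 = (+0.9878, -0.1560)
n_6 = (+0.8849, +0.4657)
  (0,1): δ = 113.19°  ·
  (0,2): δ = 67.66°  ✓
  (0,3): δ = 22.69°  ✓
  (0,4): δ = 36.25°  ✓
  (0,5): δ = 88.44°  ·
  (0,6): δ = 125.17°  ·
  (1,2): δ = 134.46°  ·
  (1,3): δ = 89.49°  ·
  (1,4): δ = 30.55°  ✓
  (1,5): δ = 21.63°  ✓
  (1,6): δ = 58.36°  ✓
  (2,3): δ = 135.03°  ·
  (2,4): δ = 76.09°  ✓
  (2,5): δ = 23.90°  ✓
  (2,6): δ = 12.83°  ✓
  (3,4): δ = 121.06°  ·
  (3,5): δ = 68.87°  ✓
  (3,6): δ = 32.14°  ✓
  (4,5): δ = 127.82°  ·
  (4,6): δ = 91.08°  ·
  (5,6): δ = 143.27°  ·
antipodal pairs: 11

count = 11; pairs: (0,2), (0,3), (0,4), (1,4), (1,5), (1,6), (2,4), (2,5), (2,6), (3,5), (3,6)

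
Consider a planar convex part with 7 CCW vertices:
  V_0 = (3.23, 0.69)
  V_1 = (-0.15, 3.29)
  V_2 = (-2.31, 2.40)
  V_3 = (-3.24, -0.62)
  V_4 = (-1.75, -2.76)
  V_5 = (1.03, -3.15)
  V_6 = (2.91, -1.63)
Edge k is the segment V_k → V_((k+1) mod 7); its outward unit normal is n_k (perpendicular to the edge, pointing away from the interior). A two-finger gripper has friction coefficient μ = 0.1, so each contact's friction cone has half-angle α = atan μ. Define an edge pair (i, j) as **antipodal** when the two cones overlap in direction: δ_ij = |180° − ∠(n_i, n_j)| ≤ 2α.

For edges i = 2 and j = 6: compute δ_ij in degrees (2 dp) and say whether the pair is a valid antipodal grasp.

δ = 9.26°, valid

α = atan 0.1 = 5.71°;  2α = 11.42°
edge 2: e_2 = (-0.93, -3.02);  n_2 = (-0.9557, +0.2943)
edge 6: e_6 = (+0.32, +2.32);  n_6 = (+0.9906, -0.1366)
∠(n_2, n_6) = 170.74°
δ = |180° − 170.74°| = 9.26°
9.26° ≤ 2α = 11.42°  →  valid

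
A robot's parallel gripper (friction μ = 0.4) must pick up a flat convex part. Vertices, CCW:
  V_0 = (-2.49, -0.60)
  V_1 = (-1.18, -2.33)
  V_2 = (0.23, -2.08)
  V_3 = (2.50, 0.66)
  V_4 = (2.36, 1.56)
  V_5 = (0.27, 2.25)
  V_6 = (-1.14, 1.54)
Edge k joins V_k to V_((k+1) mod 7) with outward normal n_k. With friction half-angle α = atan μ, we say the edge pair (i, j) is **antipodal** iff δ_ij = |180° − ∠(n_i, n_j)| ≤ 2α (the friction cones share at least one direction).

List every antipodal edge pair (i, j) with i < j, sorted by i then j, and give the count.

count = 7; pairs: (0,3), (0,4), (1,4), (1,5), (2,5), (2,6), (3,6)

α = atan 0.4 = 21.80°;  2α = 43.60°
n_0 = (-0.7972, -0.6037)
n_1 = (+0.1746, -0.9846)
n_2 = (+0.7701, -0.6380)
n_3 = (+0.9881, +0.1537)
n_4 = (+0.3135, +0.9496)
n_5 = (-0.4497, +0.8932)
n_6 = (-0.8458, +0.5335)
  (0,1): δ = 117.08°  ·
  (0,2): δ = 76.77°  ·
  (0,3): δ = 28.29°  ✓
  (0,4): δ = 34.60°  ✓
  (0,5): δ = 79.59°  ·
  (0,6): δ = 110.62°  ·
  (1,2): δ = 139.69°  ·
  (1,3): δ = 91.21°  ·
  (1,4): δ = 28.32°  ✓
  (1,5): δ = 16.67°  ✓
  (1,6): δ = 47.70°  ·
  (2,3): δ = 131.52°  ·
  (2,4): δ = 68.63°  ·
  (2,5): δ = 23.63°  ✓
  (2,6): δ = 7.40°  ✓
  (3,4): δ = 117.11°  ·
  (3,5): δ = 72.11°  ·
  (3,6): δ = 41.09°  ✓
  (4,5): δ = 135.00°  ·
  (4,6): δ = 103.98°  ·
  (5,6): δ = 148.97°  ·
antipodal pairs: 7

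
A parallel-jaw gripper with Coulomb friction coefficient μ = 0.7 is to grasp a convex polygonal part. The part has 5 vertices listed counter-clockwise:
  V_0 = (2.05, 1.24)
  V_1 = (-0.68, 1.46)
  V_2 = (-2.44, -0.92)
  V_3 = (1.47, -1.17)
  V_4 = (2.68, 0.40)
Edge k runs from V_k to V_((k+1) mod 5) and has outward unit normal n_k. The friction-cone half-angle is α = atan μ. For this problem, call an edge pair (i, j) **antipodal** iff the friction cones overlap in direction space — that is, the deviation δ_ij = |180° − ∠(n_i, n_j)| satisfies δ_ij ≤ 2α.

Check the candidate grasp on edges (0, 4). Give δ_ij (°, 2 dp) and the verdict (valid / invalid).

α = atan 0.7 = 34.99°;  2α = 69.98°
edge 0: e_0 = (-2.73, +0.22);  n_0 = (+0.0803, +0.9968)
edge 4: e_4 = (-0.63, +0.84);  n_4 = (+0.8000, +0.6000)
∠(n_0, n_4) = 48.52°
δ = |180° − 48.52°| = 131.48°
131.48° > 2α = 69.98°  →  invalid

δ = 131.48°, invalid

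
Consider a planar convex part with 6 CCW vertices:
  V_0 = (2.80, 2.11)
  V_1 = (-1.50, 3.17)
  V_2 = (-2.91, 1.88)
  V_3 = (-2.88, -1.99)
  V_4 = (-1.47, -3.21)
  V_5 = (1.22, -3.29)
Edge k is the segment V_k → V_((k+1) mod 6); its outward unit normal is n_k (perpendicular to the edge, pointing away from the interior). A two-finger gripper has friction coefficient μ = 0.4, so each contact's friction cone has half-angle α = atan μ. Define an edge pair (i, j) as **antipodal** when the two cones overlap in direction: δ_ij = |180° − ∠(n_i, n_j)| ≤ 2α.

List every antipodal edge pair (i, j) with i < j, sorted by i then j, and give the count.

α = atan 0.4 = 21.80°;  2α = 43.60°
n_0 = (+0.2393, +0.9709)
n_1 = (-0.6750, +0.7378)
n_2 = (-1.0000, -0.0078)
n_3 = (-0.6543, -0.7562)
n_4 = (-0.0297, -0.9996)
n_5 = (+0.9598, -0.2808)
  (0,1): δ = 123.70°  ·
  (0,2): δ = 75.71°  ·
  (0,3): δ = 27.02°  ✓
  (0,4): δ = 12.14°  ✓
  (0,5): δ = 87.54°  ·
  (1,2): δ = 132.01°  ·
  (1,3): δ = 83.32°  ·
  (1,4): δ = 44.16°  ·
  (1,5): δ = 31.24°  ✓
  (2,3): δ = 131.31°  ·
  (2,4): δ = 92.15°  ·
  (2,5): δ = 16.75°  ✓
  (3,4): δ = 140.84°  ·
  (3,5): δ = 65.44°  ·
  (4,5): δ = 104.61°  ·
antipodal pairs: 4

count = 4; pairs: (0,3), (0,4), (1,5), (2,5)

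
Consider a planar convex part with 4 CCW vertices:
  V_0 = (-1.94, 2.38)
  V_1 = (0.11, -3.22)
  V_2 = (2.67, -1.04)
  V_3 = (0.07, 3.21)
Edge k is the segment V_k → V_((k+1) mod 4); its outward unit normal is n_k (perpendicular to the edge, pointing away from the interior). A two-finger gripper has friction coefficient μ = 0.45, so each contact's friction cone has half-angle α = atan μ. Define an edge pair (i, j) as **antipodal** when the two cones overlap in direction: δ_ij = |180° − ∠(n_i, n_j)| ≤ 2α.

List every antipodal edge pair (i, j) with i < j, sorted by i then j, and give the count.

count = 2; pairs: (0,2), (1,3)

α = atan 0.45 = 24.23°;  2α = 48.46°
n_0 = (-0.9391, -0.3438)
n_1 = (+0.6483, -0.7614)
n_2 = (+0.8530, +0.5219)
n_3 = (-0.3817, +0.9243)
  (0,1): δ = 69.69°  ·
  (0,2): δ = 11.35°  ✓
  (0,3): δ = 92.33°  ·
  (1,2): δ = 98.96°  ·
  (1,3): δ = 17.98°  ✓
  (2,3): δ = 99.02°  ·
antipodal pairs: 2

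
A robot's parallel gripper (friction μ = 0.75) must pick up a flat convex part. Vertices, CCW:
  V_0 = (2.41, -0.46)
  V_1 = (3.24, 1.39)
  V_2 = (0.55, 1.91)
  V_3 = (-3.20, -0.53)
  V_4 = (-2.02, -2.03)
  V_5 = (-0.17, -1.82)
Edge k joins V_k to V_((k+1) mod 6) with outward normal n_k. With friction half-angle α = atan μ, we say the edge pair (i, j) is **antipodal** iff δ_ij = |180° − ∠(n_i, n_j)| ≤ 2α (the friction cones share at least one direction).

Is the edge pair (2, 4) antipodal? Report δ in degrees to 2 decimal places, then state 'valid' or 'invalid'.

α = atan 0.75 = 36.87°;  2α = 73.74°
edge 2: e_2 = (-3.75, -2.44);  n_2 = (-0.5454, +0.8382)
edge 4: e_4 = (+1.85, +0.21);  n_4 = (+0.1128, -0.9936)
∠(n_2, n_4) = 153.43°
δ = |180° − 153.43°| = 26.57°
26.57° ≤ 2α = 73.74°  →  valid

δ = 26.57°, valid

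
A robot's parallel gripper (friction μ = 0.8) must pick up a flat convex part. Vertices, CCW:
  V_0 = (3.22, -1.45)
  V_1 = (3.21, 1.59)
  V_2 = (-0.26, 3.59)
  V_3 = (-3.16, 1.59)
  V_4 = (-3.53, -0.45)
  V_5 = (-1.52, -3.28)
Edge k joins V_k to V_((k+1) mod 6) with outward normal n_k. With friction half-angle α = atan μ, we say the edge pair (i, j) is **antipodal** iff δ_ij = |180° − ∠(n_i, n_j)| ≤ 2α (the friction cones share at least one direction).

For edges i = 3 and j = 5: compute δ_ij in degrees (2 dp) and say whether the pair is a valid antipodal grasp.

α = atan 0.8 = 38.66°;  2α = 77.32°
edge 3: e_3 = (-0.37, -2.04);  n_3 = (-0.9839, +0.1785)
edge 5: e_5 = (+4.74, +1.83);  n_5 = (+0.3602, -0.9329)
∠(n_3, n_5) = 121.39°
δ = |180° − 121.39°| = 58.61°
58.61° ≤ 2α = 77.32°  →  valid

δ = 58.61°, valid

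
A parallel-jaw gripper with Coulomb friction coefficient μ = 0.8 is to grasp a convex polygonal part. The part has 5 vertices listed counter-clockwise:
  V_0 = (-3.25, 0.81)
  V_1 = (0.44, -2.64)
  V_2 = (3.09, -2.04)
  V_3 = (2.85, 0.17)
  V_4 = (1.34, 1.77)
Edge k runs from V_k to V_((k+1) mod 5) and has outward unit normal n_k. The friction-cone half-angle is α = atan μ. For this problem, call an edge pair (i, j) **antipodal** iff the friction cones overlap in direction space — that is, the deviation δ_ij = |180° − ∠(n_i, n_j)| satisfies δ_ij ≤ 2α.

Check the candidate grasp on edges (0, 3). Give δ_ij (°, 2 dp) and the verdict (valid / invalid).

α = atan 0.8 = 38.66°;  2α = 77.32°
edge 0: e_0 = (+3.69, -3.45);  n_0 = (-0.6830, -0.7305)
edge 3: e_3 = (-1.51, +1.60);  n_3 = (+0.7273, +0.6864)
∠(n_0, n_3) = 176.42°
δ = |180° − 176.42°| = 3.58°
3.58° ≤ 2α = 77.32°  →  valid

δ = 3.58°, valid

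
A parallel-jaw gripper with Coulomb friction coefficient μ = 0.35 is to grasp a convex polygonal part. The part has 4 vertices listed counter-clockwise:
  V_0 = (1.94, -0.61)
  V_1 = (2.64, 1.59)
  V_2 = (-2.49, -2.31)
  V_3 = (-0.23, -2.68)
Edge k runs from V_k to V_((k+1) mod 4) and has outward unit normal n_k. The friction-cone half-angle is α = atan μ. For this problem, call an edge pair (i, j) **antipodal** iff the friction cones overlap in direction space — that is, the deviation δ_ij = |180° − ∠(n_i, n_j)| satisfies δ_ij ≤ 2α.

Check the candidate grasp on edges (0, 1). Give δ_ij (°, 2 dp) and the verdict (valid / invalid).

δ = 35.11°, valid

α = atan 0.35 = 19.29°;  2α = 38.58°
edge 0: e_0 = (+0.70, +2.20);  n_0 = (+0.9529, -0.3032)
edge 1: e_1 = (-5.13, -3.90);  n_1 = (-0.6052, +0.7961)
∠(n_0, n_1) = 144.89°
δ = |180° − 144.89°| = 35.11°
35.11° ≤ 2α = 38.58°  →  valid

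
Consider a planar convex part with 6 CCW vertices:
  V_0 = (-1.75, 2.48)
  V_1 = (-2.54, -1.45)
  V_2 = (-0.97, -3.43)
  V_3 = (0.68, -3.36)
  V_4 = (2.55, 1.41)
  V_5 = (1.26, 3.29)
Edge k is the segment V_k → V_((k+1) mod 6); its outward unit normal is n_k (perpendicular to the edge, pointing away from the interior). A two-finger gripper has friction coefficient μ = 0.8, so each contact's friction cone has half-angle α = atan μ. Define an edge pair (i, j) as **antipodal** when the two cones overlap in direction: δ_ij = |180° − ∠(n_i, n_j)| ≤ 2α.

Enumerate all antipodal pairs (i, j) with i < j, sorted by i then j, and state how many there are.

count = 9; pairs: (0,2), (0,3), (0,4), (1,3), (1,4), (1,5), (2,4), (2,5), (3,5)

α = atan 0.8 = 38.66°;  2α = 77.32°
n_0 = (-0.9804, +0.1971)
n_1 = (-0.7836, -0.6213)
n_2 = (+0.0424, -0.9991)
n_3 = (+0.9310, -0.3650)
n_4 = (+0.8246, +0.5658)
n_5 = (-0.2599, +0.9656)
  (0,1): δ = 130.22°  ·
  (0,2): δ = 76.20°  ✓
  (0,3): δ = 10.04°  ✓
  (0,4): δ = 45.82°  ✓
  (0,5): δ = 116.43°  ·
  (1,2): δ = 125.98°  ·
  (1,3): δ = 59.82°  ✓
  (1,4): δ = 3.96°  ✓
  (1,5): δ = 66.65°  ✓
  (2,3): δ = 113.84°  ·
  (2,4): δ = 57.97°  ✓
  (2,5): δ = 12.63°  ✓
  (3,4): δ = 124.14°  ·
  (3,5): δ = 53.53°  ✓
  (4,5): δ = 109.40°  ·
antipodal pairs: 9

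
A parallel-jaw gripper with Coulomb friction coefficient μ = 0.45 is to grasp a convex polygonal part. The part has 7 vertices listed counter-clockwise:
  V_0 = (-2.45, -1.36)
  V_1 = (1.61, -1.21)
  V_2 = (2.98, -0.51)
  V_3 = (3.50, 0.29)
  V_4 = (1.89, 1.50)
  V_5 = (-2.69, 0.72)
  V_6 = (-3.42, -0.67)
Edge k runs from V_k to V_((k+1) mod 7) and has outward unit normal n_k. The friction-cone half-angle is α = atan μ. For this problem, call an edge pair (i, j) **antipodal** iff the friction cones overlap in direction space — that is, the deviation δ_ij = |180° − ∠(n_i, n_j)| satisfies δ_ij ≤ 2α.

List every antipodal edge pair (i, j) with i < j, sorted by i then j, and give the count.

α = atan 0.45 = 24.23°;  2α = 48.46°
n_0 = (+0.0369, -0.9993)
n_1 = (+0.4550, -0.8905)
n_2 = (+0.8384, -0.5450)
n_3 = (+0.6008, +0.7994)
n_4 = (-0.1679, +0.9858)
n_5 = (-0.8853, +0.4650)
n_6 = (-0.5796, -0.8149)
  (0,1): δ = 155.05°  ·
  (0,2): δ = 125.14°  ·
  (0,3): δ = 39.04°  ✓
  (0,4): δ = 7.55°  ✓
  (0,5): δ = 60.18°  ·
  (0,6): δ = 142.46°  ·
  (1,2): δ = 150.09°  ·
  (1,3): δ = 63.99°  ·
  (1,4): δ = 17.40°  ✓
  (1,5): δ = 35.23°  ✓
  (1,6): δ = 117.51°  ·
  (2,3): δ = 93.90°  ·
  (2,4): δ = 47.31°  ✓
  (2,5): δ = 5.32°  ✓
  (2,6): δ = 87.60°  ·
  (3,4): δ = 133.41°  ·
  (3,5): δ = 80.78°  ·
  (3,6): δ = 1.50°  ✓
  (4,5): δ = 127.37°  ·
  (4,6): δ = 45.09°  ✓
  (5,6): δ = 97.72°  ·
antipodal pairs: 8

count = 8; pairs: (0,3), (0,4), (1,4), (1,5), (2,4), (2,5), (3,6), (4,6)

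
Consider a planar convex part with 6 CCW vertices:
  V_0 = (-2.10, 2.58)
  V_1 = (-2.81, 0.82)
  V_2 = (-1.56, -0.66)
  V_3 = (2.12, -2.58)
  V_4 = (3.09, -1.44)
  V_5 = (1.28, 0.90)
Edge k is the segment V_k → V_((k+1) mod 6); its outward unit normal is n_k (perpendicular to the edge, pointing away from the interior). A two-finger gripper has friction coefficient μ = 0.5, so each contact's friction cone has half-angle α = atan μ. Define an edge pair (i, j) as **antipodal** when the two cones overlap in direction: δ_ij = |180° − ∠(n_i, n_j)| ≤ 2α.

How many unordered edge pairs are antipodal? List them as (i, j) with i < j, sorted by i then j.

α = atan 0.5 = 26.57°;  2α = 53.13°
n_0 = (-0.9274, +0.3741)
n_1 = (-0.7640, -0.6452)
n_2 = (-0.4626, -0.8866)
n_3 = (+0.7616, -0.6480)
n_4 = (+0.7910, +0.6118)
n_5 = (+0.4451, +0.8955)
  (0,1): δ = 117.85°  ·
  (0,2): δ = 95.58°  ·
  (0,3): δ = 18.42°  ✓
  (0,4): δ = 59.69°  ·
  (0,5): δ = 85.54°  ·
  (1,2): δ = 157.74°  ·
  (1,3): δ = 80.58°  ·
  (1,4): δ = 2.46°  ✓
  (1,5): δ = 23.39°  ✓
  (2,3): δ = 102.84°  ·
  (2,4): δ = 24.73°  ✓
  (2,5): δ = 1.12°  ✓
  (3,4): δ = 101.88°  ·
  (3,5): δ = 76.04°  ·
  (4,5): δ = 154.15°  ·
antipodal pairs: 5

count = 5; pairs: (0,3), (1,4), (1,5), (2,4), (2,5)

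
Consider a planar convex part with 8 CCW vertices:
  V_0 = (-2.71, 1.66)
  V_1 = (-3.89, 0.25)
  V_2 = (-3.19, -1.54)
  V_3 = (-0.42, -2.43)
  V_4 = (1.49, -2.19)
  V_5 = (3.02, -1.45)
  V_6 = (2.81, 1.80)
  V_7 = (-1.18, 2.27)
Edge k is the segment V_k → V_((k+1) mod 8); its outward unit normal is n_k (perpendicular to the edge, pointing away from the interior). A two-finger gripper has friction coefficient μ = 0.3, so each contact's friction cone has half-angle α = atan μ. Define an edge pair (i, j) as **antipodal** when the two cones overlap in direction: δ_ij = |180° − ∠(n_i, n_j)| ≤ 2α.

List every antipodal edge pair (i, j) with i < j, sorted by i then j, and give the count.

count = 7; pairs: (0,4), (1,5), (2,6), (3,6), (3,7), (4,6), (4,7)

α = atan 0.3 = 16.70°;  2α = 33.40°
n_0 = (-0.7669, +0.6418)
n_1 = (-0.9313, -0.3642)
n_2 = (-0.3059, -0.9521)
n_3 = (+0.1247, -0.9922)
n_4 = (+0.4354, -0.9002)
n_5 = (+0.9979, +0.0645)
n_6 = (+0.1170, +0.9931)
n_7 = (-0.3703, +0.9289)
  (0,1): δ = 118.72°  ·
  (0,2): δ = 67.89°  ·
  (0,3): δ = 42.91°  ·
  (0,4): δ = 24.26°  ✓
  (0,5): δ = 43.62°  ·
  (0,6): δ = 123.21°  ·
  (0,7): δ = 151.66°  ·
  (1,2): δ = 129.17°  ·
  (1,3): δ = 104.20°  ·
  (1,4): δ = 85.55°  ·
  (1,5): δ = 17.66°  ✓
  (1,6): δ = 61.92°  ·
  (1,7): δ = 90.38°  ·
  (2,3): δ = 155.03°  ·
  (2,4): δ = 136.38°  ·
  (2,5): δ = 68.49°  ·
  (2,6): δ = 11.09°  ✓
  (2,7): δ = 39.55°  ·
  (3,4): δ = 161.35°  ·
  (3,5): δ = 93.46°  ·
  (3,6): δ = 13.88°  ✓
  (3,7): δ = 14.57°  ✓
  (4,5): δ = 112.11°  ·
  (4,6): δ = 32.53°  ✓
  (4,7): δ = 4.07°  ✓
  (5,6): δ = 100.42°  ·
  (5,7): δ = 71.96°  ·
  (6,7): δ = 151.55°  ·
antipodal pairs: 7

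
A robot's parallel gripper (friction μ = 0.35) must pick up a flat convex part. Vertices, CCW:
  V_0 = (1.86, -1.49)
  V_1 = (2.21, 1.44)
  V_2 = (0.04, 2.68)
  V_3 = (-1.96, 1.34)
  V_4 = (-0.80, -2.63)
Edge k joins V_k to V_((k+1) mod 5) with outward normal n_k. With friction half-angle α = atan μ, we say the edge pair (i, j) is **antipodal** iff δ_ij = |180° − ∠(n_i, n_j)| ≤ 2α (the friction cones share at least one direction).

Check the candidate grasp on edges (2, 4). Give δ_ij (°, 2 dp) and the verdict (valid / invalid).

α = atan 0.35 = 19.29°;  2α = 38.58°
edge 2: e_2 = (-2.00, -1.34);  n_2 = (-0.5566, +0.8308)
edge 4: e_4 = (+2.66, +1.14);  n_4 = (+0.3939, -0.9191)
∠(n_2, n_4) = 169.38°
δ = |180° − 169.38°| = 10.62°
10.62° ≤ 2α = 38.58°  →  valid

δ = 10.62°, valid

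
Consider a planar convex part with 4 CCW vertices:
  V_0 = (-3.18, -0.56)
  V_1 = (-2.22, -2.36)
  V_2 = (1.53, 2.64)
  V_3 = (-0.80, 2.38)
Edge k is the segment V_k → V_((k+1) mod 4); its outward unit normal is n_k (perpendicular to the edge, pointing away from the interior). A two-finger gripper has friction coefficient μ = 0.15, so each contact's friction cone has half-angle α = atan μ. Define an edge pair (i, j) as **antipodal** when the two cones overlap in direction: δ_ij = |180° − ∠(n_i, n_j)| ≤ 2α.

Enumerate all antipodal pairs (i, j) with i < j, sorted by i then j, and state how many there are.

count = 1; pairs: (1,3)

α = atan 0.15 = 8.53°;  2α = 17.06°
n_0 = (-0.8824, -0.4706)
n_1 = (+0.8000, -0.6000)
n_2 = (-0.1109, +0.9938)
n_3 = (-0.7772, +0.6292)
  (0,1): δ = 64.94°  ·
  (0,2): δ = 68.29°  ·
  (0,3): δ = 112.94°  ·
  (1,2): δ = 46.76°  ·
  (1,3): δ = 2.12°  ✓
  (2,3): δ = 135.36°  ·
antipodal pairs: 1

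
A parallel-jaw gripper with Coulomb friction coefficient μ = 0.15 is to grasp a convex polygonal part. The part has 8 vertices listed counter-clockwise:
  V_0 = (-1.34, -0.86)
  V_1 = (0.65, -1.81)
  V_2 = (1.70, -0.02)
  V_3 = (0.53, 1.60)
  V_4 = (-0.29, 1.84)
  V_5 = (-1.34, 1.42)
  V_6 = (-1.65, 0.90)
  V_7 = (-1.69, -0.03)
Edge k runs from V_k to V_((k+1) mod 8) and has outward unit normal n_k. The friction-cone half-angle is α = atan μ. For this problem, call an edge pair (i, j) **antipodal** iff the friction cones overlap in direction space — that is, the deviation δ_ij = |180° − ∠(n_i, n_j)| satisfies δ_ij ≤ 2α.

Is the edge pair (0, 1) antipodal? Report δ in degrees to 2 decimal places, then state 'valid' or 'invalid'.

δ = 94.88°, invalid

α = atan 0.15 = 8.53°;  2α = 17.06°
edge 0: e_0 = (+1.99, -0.95);  n_0 = (-0.4308, -0.9024)
edge 1: e_1 = (+1.05, +1.79);  n_1 = (+0.8626, -0.5060)
∠(n_0, n_1) = 85.12°
δ = |180° − 85.12°| = 94.88°
94.88° > 2α = 17.06°  →  invalid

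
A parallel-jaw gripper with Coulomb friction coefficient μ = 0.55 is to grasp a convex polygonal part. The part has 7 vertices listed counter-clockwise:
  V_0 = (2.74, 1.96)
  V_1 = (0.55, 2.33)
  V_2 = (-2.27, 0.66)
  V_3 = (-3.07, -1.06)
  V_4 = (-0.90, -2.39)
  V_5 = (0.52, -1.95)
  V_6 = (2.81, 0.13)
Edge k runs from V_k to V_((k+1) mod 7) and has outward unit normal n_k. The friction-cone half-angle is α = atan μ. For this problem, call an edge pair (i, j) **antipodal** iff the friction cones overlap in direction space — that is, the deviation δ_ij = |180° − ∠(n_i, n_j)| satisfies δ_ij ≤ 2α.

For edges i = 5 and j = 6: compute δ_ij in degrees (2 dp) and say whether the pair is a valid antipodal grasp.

δ = 130.06°, invalid

α = atan 0.55 = 28.81°;  2α = 57.62°
edge 5: e_5 = (+2.29, +2.08);  n_5 = (+0.6724, -0.7402)
edge 6: e_6 = (-0.07, +1.83);  n_6 = (+0.9993, +0.0382)
∠(n_5, n_6) = 49.94°
δ = |180° − 49.94°| = 130.06°
130.06° > 2α = 57.62°  →  invalid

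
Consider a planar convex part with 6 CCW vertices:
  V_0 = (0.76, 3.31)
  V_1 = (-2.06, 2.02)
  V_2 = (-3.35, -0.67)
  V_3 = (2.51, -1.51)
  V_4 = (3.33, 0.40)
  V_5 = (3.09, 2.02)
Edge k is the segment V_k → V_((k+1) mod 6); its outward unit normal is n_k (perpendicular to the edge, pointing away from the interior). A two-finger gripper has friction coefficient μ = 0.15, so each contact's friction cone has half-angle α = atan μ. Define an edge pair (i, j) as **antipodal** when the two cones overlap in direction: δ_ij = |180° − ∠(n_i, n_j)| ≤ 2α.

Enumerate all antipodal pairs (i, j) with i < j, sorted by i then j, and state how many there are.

count = 1; pairs: (1,3)

α = atan 0.15 = 8.53°;  2α = 17.06°
n_0 = (-0.4160, +0.9094)
n_1 = (-0.9017, +0.4324)
n_2 = (-0.1419, -0.9899)
n_3 = (+0.9189, -0.3945)
n_4 = (+0.9892, +0.1465)
n_5 = (+0.4844, +0.8749)
  (0,1): δ = 140.20°  ·
  (0,2): δ = 32.74°  ·
  (0,3): δ = 42.18°  ·
  (0,4): δ = 73.85°  ·
  (0,5): δ = 126.45°  ·
  (1,2): δ = 72.54°  ·
  (1,3): δ = 2.39°  ✓
  (1,4): δ = 34.05°  ·
  (1,5): δ = 86.65°  ·
  (2,3): δ = 105.08°  ·
  (2,4): δ = 73.42°  ·
  (2,5): δ = 20.81°  ·
  (3,4): δ = 148.34°  ·
  (3,5): δ = 95.74°  ·
  (4,5): δ = 127.40°  ·
antipodal pairs: 1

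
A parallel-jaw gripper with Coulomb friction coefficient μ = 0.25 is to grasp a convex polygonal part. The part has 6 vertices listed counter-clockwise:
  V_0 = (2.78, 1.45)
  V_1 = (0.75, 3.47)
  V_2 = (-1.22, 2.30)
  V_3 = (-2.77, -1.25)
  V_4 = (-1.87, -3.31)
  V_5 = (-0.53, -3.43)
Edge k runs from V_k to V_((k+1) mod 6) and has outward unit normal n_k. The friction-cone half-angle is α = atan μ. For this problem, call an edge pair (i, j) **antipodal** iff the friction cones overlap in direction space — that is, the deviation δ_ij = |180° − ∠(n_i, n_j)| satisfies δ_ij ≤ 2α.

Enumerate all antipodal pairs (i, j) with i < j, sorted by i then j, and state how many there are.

α = atan 0.25 = 14.04°;  2α = 28.07°
n_0 = (+0.7054, +0.7089)
n_1 = (-0.5106, +0.8598)
n_2 = (-0.9165, +0.4001)
n_3 = (-0.9164, -0.4004)
n_4 = (-0.0892, -0.9960)
n_5 = (+0.8276, -0.5613)
  (0,1): δ = 104.44°  ·
  (0,2): δ = 68.73°  ·
  (0,3): δ = 21.54°  ✓
  (0,4): δ = 39.74°  ·
  (0,5): δ = 100.71°  ·
  (1,2): δ = 144.29°  ·
  (1,3): δ = 97.11°  ·
  (1,4): δ = 35.82°  ·
  (1,5): δ = 25.15°  ✓
  (2,3): δ = 132.81°  ·
  (2,4): δ = 71.53°  ·
  (2,5): δ = 10.56°  ✓
  (3,4): δ = 118.72°  ·
  (3,5): δ = 57.75°  ·
  (4,5): δ = 119.03°  ·
antipodal pairs: 3

count = 3; pairs: (0,3), (1,5), (2,5)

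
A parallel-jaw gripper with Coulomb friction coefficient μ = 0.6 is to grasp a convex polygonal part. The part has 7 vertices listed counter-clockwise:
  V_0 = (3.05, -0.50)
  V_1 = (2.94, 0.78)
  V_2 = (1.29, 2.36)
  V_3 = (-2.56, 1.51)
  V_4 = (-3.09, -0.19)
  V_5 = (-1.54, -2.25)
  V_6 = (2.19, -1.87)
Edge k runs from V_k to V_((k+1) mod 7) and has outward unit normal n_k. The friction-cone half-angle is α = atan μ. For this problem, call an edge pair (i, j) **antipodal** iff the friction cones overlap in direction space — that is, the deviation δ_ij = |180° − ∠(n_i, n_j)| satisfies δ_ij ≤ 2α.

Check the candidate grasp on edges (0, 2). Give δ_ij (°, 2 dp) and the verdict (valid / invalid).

α = atan 0.6 = 30.96°;  2α = 61.93°
edge 0: e_0 = (-0.11, +1.28);  n_0 = (+0.9963, +0.0856)
edge 2: e_2 = (-3.85, -0.85);  n_2 = (-0.2156, +0.9765)
∠(n_0, n_2) = 97.54°
δ = |180° − 97.54°| = 82.46°
82.46° > 2α = 61.93°  →  invalid

δ = 82.46°, invalid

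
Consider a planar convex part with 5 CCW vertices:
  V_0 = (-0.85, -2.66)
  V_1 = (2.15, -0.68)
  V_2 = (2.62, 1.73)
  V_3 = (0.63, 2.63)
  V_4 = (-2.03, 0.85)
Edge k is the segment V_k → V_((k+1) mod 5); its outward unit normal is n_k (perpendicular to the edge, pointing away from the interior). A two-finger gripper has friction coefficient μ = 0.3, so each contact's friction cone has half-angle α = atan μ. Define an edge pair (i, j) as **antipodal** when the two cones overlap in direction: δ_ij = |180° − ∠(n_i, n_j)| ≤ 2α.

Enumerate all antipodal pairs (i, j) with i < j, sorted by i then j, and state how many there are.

α = atan 0.3 = 16.70°;  2α = 33.40°
n_0 = (+0.5508, -0.8346)
n_1 = (+0.9815, -0.1914)
n_2 = (+0.4121, +0.9111)
n_3 = (-0.5561, +0.8311)
n_4 = (-0.9479, -0.3187)
  (0,1): δ = 134.46°  ·
  (0,2): δ = 57.76°  ·
  (0,3): δ = 0.36°  ✓
  (0,4): δ = 75.16°  ·
  (1,2): δ = 103.30°  ·
  (1,3): δ = 45.18°  ·
  (1,4): δ = 29.62°  ✓
  (2,3): δ = 121.88°  ·
  (2,4): δ = 47.08°  ·
  (3,4): δ = 105.21°  ·
antipodal pairs: 2

count = 2; pairs: (0,3), (1,4)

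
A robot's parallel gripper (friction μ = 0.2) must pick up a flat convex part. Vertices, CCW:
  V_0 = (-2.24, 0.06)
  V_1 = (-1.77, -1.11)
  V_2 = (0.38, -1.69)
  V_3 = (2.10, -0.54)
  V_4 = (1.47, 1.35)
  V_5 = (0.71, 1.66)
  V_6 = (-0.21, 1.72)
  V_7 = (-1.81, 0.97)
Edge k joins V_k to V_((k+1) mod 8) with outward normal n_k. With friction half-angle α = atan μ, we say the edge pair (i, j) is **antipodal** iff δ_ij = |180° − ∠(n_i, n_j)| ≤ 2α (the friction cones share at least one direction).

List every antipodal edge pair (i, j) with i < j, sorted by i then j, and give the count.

count = 4; pairs: (0,3), (1,4), (1,5), (2,6)

α = atan 0.2 = 11.31°;  2α = 22.62°
n_0 = (-0.9279, -0.3728)
n_1 = (-0.2605, -0.9655)
n_2 = (+0.5558, -0.8313)
n_3 = (+0.9487, +0.3162)
n_4 = (+0.3777, +0.9259)
n_5 = (+0.0651, +0.9979)
n_6 = (-0.4244, +0.9055)
n_7 = (-0.9041, +0.4272)
  (0,1): δ = 126.98°  ·
  (0,2): δ = 78.12°  ·
  (0,3): δ = 3.45°  ✓
  (0,4): δ = 45.92°  ·
  (0,5): δ = 64.38°  ·
  (0,6): δ = 93.23°  ·
  (0,7): δ = 132.82°  ·
  (1,2): δ = 131.14°  ·
  (1,3): δ = 56.47°  ·
  (1,4): δ = 7.09°  ✓
  (1,5): δ = 11.37°  ✓
  (1,6): δ = 40.21°  ·
  (1,7): δ = 79.81°  ·
  (2,3): δ = 105.33°  ·
  (2,4): δ = 55.96°  ·
  (2,5): δ = 37.50°  ·
  (2,6): δ = 8.65°  ✓
  (2,7): δ = 30.94°  ·
  (3,4): δ = 130.63°  ·
  (3,5): δ = 112.17°  ·
  (3,6): δ = 83.32°  ·
  (3,7): δ = 43.73°  ·
  (4,5): δ = 161.54°  ·
  (4,6): δ = 132.69°  ·
  (4,7): δ = 93.10°  ·
  (5,6): δ = 151.15°  ·
  (5,7): δ = 111.56°  ·
  (6,7): δ = 140.41°  ·
antipodal pairs: 4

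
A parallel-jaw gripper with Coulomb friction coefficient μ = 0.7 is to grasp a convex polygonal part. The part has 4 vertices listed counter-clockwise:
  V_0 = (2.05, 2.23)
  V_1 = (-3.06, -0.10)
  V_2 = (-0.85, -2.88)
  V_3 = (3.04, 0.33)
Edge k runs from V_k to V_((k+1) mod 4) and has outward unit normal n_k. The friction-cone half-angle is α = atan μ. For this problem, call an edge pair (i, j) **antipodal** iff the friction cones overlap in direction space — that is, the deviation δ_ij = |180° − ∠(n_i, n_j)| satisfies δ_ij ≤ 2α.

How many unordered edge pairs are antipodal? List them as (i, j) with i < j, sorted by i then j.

count = 2; pairs: (0,2), (1,3)

α = atan 0.7 = 34.99°;  2α = 69.98°
n_0 = (-0.4149, +0.9099)
n_1 = (-0.7828, -0.6223)
n_2 = (+0.6365, -0.7713)
n_3 = (+0.8868, +0.4621)
  (0,1): δ = 76.03°  ·
  (0,2): δ = 15.02°  ✓
  (0,3): δ = 93.01°  ·
  (1,2): δ = 88.95°  ·
  (1,3): δ = 10.96°  ✓
  (2,3): δ = 102.01°  ·
antipodal pairs: 2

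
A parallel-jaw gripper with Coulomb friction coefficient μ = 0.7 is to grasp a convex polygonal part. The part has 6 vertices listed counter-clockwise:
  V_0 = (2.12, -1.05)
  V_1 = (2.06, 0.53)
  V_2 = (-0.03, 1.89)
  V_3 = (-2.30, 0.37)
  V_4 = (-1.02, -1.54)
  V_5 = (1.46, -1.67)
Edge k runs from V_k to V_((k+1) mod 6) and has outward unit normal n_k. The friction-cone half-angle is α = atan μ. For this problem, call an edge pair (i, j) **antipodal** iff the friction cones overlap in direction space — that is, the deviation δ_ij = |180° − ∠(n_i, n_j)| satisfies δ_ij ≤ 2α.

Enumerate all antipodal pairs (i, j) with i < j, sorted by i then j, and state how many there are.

α = atan 0.7 = 34.99°;  2α = 69.98°
n_0 = (+0.9993, +0.0379)
n_1 = (+0.5454, +0.8382)
n_2 = (-0.5564, +0.8309)
n_3 = (-0.8307, -0.5567)
n_4 = (-0.0523, -0.9986)
n_5 = (+0.6847, -0.7288)
  (0,1): δ = 125.23°  ·
  (0,2): δ = 58.37°  ✓
  (0,3): δ = 31.65°  ✓
  (0,4): δ = 84.82°  ·
  (0,5): δ = 131.04°  ·
  (1,2): δ = 113.14°  ·
  (1,3): δ = 23.12°  ✓
  (1,4): δ = 30.05°  ✓
  (1,5): δ = 76.26°  ·
  (2,3): δ = 89.98°  ·
  (2,4): δ = 36.81°  ✓
  (2,5): δ = 9.40°  ✓
  (3,4): δ = 126.83°  ·
  (3,5): δ = 80.62°  ·
  (4,5): δ = 133.79°  ·
antipodal pairs: 6

count = 6; pairs: (0,2), (0,3), (1,3), (1,4), (2,4), (2,5)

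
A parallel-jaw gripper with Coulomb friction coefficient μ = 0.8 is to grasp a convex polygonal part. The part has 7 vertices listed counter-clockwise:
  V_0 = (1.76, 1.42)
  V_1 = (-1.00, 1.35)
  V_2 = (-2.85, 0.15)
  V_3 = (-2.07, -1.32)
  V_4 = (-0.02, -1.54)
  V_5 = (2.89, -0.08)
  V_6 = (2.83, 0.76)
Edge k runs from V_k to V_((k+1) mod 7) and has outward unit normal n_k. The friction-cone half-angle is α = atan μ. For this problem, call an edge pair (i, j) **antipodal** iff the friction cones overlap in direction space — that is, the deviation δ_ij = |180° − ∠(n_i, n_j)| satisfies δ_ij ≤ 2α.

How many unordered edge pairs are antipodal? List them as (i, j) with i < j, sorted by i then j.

α = atan 0.8 = 38.66°;  2α = 77.32°
n_0 = (-0.0254, +0.9997)
n_1 = (-0.5442, +0.8390)
n_2 = (-0.8833, -0.4687)
n_3 = (-0.1067, -0.9943)
n_4 = (+0.4484, -0.8938)
n_5 = (+0.9975, +0.0712)
n_6 = (+0.5250, +0.8511)
  (0,1): δ = 148.48°  ·
  (0,2): δ = 63.50°  ✓
  (0,3): δ = 7.58°  ✓
  (0,4): δ = 25.19°  ✓
  (0,5): δ = 92.63°  ·
  (0,6): δ = 146.88°  ·
  (1,2): δ = 95.02°  ·
  (1,3): δ = 39.09°  ✓
  (1,4): δ = 6.33°  ✓
  (1,5): δ = 61.12°  ✓
  (1,6): δ = 115.36°  ·
  (2,3): δ = 124.08°  ·
  (2,4): δ = 91.31°  ·
  (2,5): δ = 23.87°  ✓
  (2,6): δ = 30.38°  ✓
  (3,4): δ = 147.23°  ·
  (3,5): δ = 79.79°  ·
  (3,6): δ = 25.54°  ✓
  (4,5): δ = 112.56°  ·
  (4,6): δ = 58.31°  ✓
  (5,6): δ = 125.75°  ·
antipodal pairs: 10

count = 10; pairs: (0,2), (0,3), (0,4), (1,3), (1,4), (1,5), (2,5), (2,6), (3,6), (4,6)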